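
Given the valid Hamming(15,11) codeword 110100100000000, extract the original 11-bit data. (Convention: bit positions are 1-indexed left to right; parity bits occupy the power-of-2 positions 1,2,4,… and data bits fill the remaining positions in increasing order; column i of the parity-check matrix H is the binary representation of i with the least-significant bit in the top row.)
Parity bits occupy power-of-2 positions; data bits are at positions {3,5,6,7,9,10,11,12,13,14,15} (1-indexed).
Extract: c[3]=0 c[5]=0 c[6]=0 c[7]=1 c[9]=0 c[10]=0 c[11]=0 c[12]=0 c[13]=0 c[14]=0 c[15]=0
Data = 00010000000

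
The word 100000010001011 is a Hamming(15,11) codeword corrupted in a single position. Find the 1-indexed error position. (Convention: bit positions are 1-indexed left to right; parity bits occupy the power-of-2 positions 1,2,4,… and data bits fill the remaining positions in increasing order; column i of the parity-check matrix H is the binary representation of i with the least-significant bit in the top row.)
Syndrome s = H · r^T (mod 2), r = 100000010001011:
  s[0] = (101010101010101)·(100000010001011) mod 2 = 1+0+0+0+0+0+0+0+0+0+0+0+0+0+1 mod 2 = 0
  s[1] = (011001100110011)·(100000010001011) mod 2 = 0+0+0+0+0+0+0+0+0+0+0+0+0+1+1 mod 2 = 0
  s[2] = (000111100001111)·(100000010001011) mod 2 = 0+0+0+0+0+0+0+0+0+0+0+1+0+1+1 mod 2 = 1
  s[3] = (000000011111111)·(100000010001011) mod 2 = 0+0+0+0+0+0+0+1+0+0+0+1+0+1+1 mod 2 = 0
Syndrome = 0010
Column i of H is the binary representation of i, so the syndrome is the binary index of the flipped bit.
Read s = 0010 with s[0] as LSB: 0·2^0 + 0·2^1 + 1·2^2 + 0·2^3 = 4.
Error is at bit position 4.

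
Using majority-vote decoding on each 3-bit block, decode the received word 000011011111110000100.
Split into 3-bit blocks and majority-vote each:
  block 1 = 000: 0 ones, 3 zeros → 0
  block 2 = 011: 2 ones, 1 zeros → 1
  block 3 = 011: 2 ones, 1 zeros → 1
  block 4 = 111: 3 ones, 0 zeros → 1
  block 5 = 110: 2 ones, 1 zeros → 1
  block 6 = 000: 0 ones, 3 zeros → 0
  block 7 = 100: 1 ones, 2 zeros → 0
Decoded = 0111100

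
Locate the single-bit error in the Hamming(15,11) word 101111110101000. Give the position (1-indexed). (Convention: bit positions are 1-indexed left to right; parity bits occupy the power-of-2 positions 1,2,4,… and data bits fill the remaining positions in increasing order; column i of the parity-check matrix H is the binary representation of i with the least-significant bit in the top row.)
Syndrome s = H · r^T (mod 2), r = 101111110101000:
  s[0] = (101010101010101)·(101111110101000) mod 2 = 1+0+1+0+1+0+1+0+0+0+0+0+0+0+0 mod 2 = 0
  s[1] = (011001100110011)·(101111110101000) mod 2 = 0+0+1+0+0+1+1+0+0+1+0+0+0+0+0 mod 2 = 0
  s[2] = (000111100001111)·(101111110101000) mod 2 = 0+0+0+1+1+1+1+0+0+0+0+1+0+0+0 mod 2 = 1
  s[3] = (000000011111111)·(101111110101000) mod 2 = 0+0+0+0+0+0+0+1+0+1+0+1+0+0+0 mod 2 = 1
Syndrome = 0011
Column i of H is the binary representation of i, so the syndrome is the binary index of the flipped bit.
Read s = 0011 with s[0] as LSB: 0·2^0 + 0·2^1 + 1·2^2 + 1·2^3 = 12.
Error is at bit position 12.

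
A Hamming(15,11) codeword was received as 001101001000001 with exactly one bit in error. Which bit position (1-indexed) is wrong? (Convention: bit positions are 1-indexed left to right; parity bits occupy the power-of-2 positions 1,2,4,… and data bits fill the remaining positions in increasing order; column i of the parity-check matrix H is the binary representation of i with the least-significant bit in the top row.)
Syndrome s = H · r^T (mod 2), r = 001101001000001:
  s[0] = (101010101010101)·(001101001000001) mod 2 = 0+0+1+0+0+0+0+0+1+0+0+0+0+0+1 mod 2 = 1
  s[1] = (011001100110011)·(001101001000001) mod 2 = 0+0+1+0+0+1+0+0+0+0+0+0+0+0+1 mod 2 = 1
  s[2] = (000111100001111)·(001101001000001) mod 2 = 0+0+0+1+0+1+0+0+0+0+0+0+0+0+1 mod 2 = 1
  s[3] = (000000011111111)·(001101001000001) mod 2 = 0+0+0+0+0+0+0+0+1+0+0+0+0+0+1 mod 2 = 0
Syndrome = 1110
Column i of H is the binary representation of i, so the syndrome is the binary index of the flipped bit.
Read s = 1110 with s[0] as LSB: 1·2^0 + 1·2^1 + 1·2^2 + 0·2^3 = 7.
Error is at bit position 7.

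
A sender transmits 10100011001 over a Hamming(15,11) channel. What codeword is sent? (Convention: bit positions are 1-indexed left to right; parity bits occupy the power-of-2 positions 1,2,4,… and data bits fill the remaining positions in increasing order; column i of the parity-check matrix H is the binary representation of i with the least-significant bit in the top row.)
Codeword c = d · G (mod 2), d = 10100011001:
  c[0] = d·G[:,0] = (10100011001)·(11011010101) mod 2 = 1+0+0+0+0+0+1+0+0+0+1 mod 2 = 1
  c[1] = d·G[:,1] = (10100011001)·(10110110011) mod 2 = 1+0+1+0+0+0+1+0+0+0+1 mod 2 = 0
  c[2] = d·G[:,2] = (10100011001)·(10000000000) mod 2 = 1+0+0+0+0+0+0+0+0+0+0 mod 2 = 1
  c[3] = d·G[:,3] = (10100011001)·(01110001111) mod 2 = 0+0+1+0+0+0+0+1+0+0+1 mod 2 = 1
  c[4] = d·G[:,4] = (10100011001)·(01000000000) mod 2 = 0+0+0+0+0+0+0+0+0+0+0 mod 2 = 0
  c[5] = d·G[:,5] = (10100011001)·(00100000000) mod 2 = 0+0+1+0+0+0+0+0+0+0+0 mod 2 = 1
  c[6] = d·G[:,6] = (10100011001)·(00010000000) mod 2 = 0+0+0+0+0+0+0+0+0+0+0 mod 2 = 0
  c[7] = d·G[:,7] = (10100011001)·(00001111111) mod 2 = 0+0+0+0+0+0+1+1+0+0+1 mod 2 = 1
  c[8] = d·G[:,8] = (10100011001)·(00001000000) mod 2 = 0+0+0+0+0+0+0+0+0+0+0 mod 2 = 0
  c[9] = d·G[:,9] = (10100011001)·(00000100000) mod 2 = 0+0+0+0+0+0+0+0+0+0+0 mod 2 = 0
  c[10] = d·G[:,10] = (10100011001)·(00000010000) mod 2 = 0+0+0+0+0+0+1+0+0+0+0 mod 2 = 1
  c[11] = d·G[:,11] = (10100011001)·(00000001000) mod 2 = 0+0+0+0+0+0+0+1+0+0+0 mod 2 = 1
  c[12] = d·G[:,12] = (10100011001)·(00000000100) mod 2 = 0+0+0+0+0+0+0+0+0+0+0 mod 2 = 0
  c[13] = d·G[:,13] = (10100011001)·(00000000010) mod 2 = 0+0+0+0+0+0+0+0+0+0+0 mod 2 = 0
  c[14] = d·G[:,14] = (10100011001)·(00000000001) mod 2 = 0+0+0+0+0+0+0+0+0+0+1 mod 2 = 1
Codeword = 101101010011001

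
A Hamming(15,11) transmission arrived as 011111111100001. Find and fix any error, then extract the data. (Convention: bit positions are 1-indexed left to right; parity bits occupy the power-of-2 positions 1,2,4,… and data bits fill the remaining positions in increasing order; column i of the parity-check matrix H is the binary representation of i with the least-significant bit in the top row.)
Syndrome s = H · r^T (mod 2), r = 011111111100001:
  s[0] = (101010101010101)·(011111111100001) mod 2 = 0+0+1+0+1+0+1+0+1+0+0+0+0+0+1 mod 2 = 1
  s[1] = (011001100110011)·(011111111100001) mod 2 = 0+1+1+0+0+1+1+0+0+1+0+0+0+0+1 mod 2 = 0
  s[2] = (000111100001111)·(011111111100001) mod 2 = 0+0+0+1+1+1+1+0+0+0+0+0+0+0+1 mod 2 = 1
  s[3] = (000000011111111)·(011111111100001) mod 2 = 0+0+0+0+0+0+0+1+1+1+0+0+0+0+1 mod 2 = 0
Syndrome = 1010
Column 5 of H equals this syndrome → error at bit 5 (1-indexed).
Flip bit 5: 011111111100001 → 011101111100001
Extract data bits at positions {3,5,6,7,9,10,11,12,13,14,15}: 10111100001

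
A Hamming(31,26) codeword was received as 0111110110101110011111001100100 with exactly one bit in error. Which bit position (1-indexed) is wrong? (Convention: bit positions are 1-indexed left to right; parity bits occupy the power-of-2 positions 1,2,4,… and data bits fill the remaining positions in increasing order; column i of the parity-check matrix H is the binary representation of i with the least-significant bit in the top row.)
Syndrome s = H · r^T (mod 2), r = 0111110110101110011111001100100:
  s[0] = (1010101010101010101010101010101)·(0111110110101110011111001100100) mod 2 = 0+0+1+0+1+0+0+0+1+0+1+0+1+0+1+0+0+0+1+0+1+0+0+0+1+0+0+0+1+0+0 mod 2 = 0
  s[1] = (0110011001100110011001100110011)·(0111110110101110011111001100100) mod 2 = 0+1+1+0+0+1+0+0+0+0+1+0+0+1+1+0+0+1+1+0+0+1+0+0+0+1+0+0+0+0+0 mod 2 = 0
  s[2] = (0001111000011110000111100001111)·(0111110110101110011111001100100) mod 2 = 0+0+0+1+1+1+0+0+0+0+0+0+1+1+1+0+0+0+0+1+1+1+0+0+0+0+0+0+1+0+0 mod 2 = 0
  s[3] = (0000000111111110000000011111111)·(0111110110101110011111001100100) mod 2 = 0+0+0+0+0+0+0+1+1+0+1+0+1+1+1+0+0+0+0+0+0+0+0+0+1+1+0+0+1+0+0 mod 2 = 1
  s[4] = (0000000000000001111111111111111)·(0111110110101110011111001100100) mod 2 = 0+0+0+0+0+0+0+0+0+0+0+0+0+0+0+0+0+1+1+1+1+1+0+0+1+1+0+0+1+0+0 mod 2 = 0
Syndrome = 00010
Column i of H is the binary representation of i, so the syndrome is the binary index of the flipped bit.
Read s = 00010 with s[0] as LSB: 0·2^0 + 0·2^1 + 0·2^2 + 1·2^3 + 0·2^4 = 8.
Error is at bit position 8.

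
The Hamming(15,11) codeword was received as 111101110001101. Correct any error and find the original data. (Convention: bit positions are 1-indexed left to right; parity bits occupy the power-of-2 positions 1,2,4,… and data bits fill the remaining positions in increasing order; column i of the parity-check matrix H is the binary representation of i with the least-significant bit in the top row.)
Syndrome s = H · r^T (mod 2), r = 111101110001101:
  s[0] = (101010101010101)·(111101110001101) mod 2 = 1+0+1+0+0+0+1+0+0+0+0+0+1+0+1 mod 2 = 1
  s[1] = (011001100110011)·(111101110001101) mod 2 = 0+1+1+0+0+1+1+0+0+0+0+0+0+0+1 mod 2 = 1
  s[2] = (000111100001111)·(111101110001101) mod 2 = 0+0+0+1+0+1+1+0+0+0+0+1+1+0+1 mod 2 = 0
  s[3] = (000000011111111)·(111101110001101) mod 2 = 0+0+0+0+0+0+0+1+0+0+0+1+1+0+1 mod 2 = 0
Syndrome = 1100
Column 3 of H equals this syndrome → error at bit 3 (1-indexed).
Flip bit 3: 111101110001101 → 110101110001101
Extract data bits at positions {3,5,6,7,9,10,11,12,13,14,15}: 00110001101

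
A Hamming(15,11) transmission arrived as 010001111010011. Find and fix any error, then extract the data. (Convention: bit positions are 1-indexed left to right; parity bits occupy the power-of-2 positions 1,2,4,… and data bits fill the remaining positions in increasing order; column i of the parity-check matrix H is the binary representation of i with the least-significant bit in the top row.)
Syndrome s = H · r^T (mod 2), r = 010001111010011:
  s[0] = (101010101010101)·(010001111010011) mod 2 = 0+0+0+0+0+0+1+0+1+0+1+0+0+0+1 mod 2 = 0
  s[1] = (011001100110011)·(010001111010011) mod 2 = 0+1+0+0+0+1+1+0+0+0+1+0+0+1+1 mod 2 = 0
  s[2] = (000111100001111)·(010001111010011) mod 2 = 0+0+0+0+0+1+1+0+0+0+0+0+0+1+1 mod 2 = 0
  s[3] = (000000011111111)·(010001111010011) mod 2 = 0+0+0+0+0+0+0+1+1+0+1+0+0+1+1 mod 2 = 1
Syndrome = 0001
Column 8 of H equals this syndrome → error at bit 8 (1-indexed).
Flip bit 8: 010001111010011 → 010001101010011
Extract data bits at positions {3,5,6,7,9,10,11,12,13,14,15}: 00111010011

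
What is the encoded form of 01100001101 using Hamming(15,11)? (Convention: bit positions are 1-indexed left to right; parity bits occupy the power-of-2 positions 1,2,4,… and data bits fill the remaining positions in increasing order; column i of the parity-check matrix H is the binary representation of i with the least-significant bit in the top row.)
Codeword c = d · G (mod 2), d = 01100001101:
  c[0] = d·G[:,0] = (01100001101)·(11011010101) mod 2 = 0+1+0+0+0+0+0+0+1+0+1 mod 2 = 1
  c[1] = d·G[:,1] = (01100001101)·(10110110011) mod 2 = 0+0+1+0+0+0+0+0+0+0+1 mod 2 = 0
  c[2] = d·G[:,2] = (01100001101)·(10000000000) mod 2 = 0+0+0+0+0+0+0+0+0+0+0 mod 2 = 0
  c[3] = d·G[:,3] = (01100001101)·(01110001111) mod 2 = 0+1+1+0+0+0+0+1+1+0+1 mod 2 = 1
  c[4] = d·G[:,4] = (01100001101)·(01000000000) mod 2 = 0+1+0+0+0+0+0+0+0+0+0 mod 2 = 1
  c[5] = d·G[:,5] = (01100001101)·(00100000000) mod 2 = 0+0+1+0+0+0+0+0+0+0+0 mod 2 = 1
  c[6] = d·G[:,6] = (01100001101)·(00010000000) mod 2 = 0+0+0+0+0+0+0+0+0+0+0 mod 2 = 0
  c[7] = d·G[:,7] = (01100001101)·(00001111111) mod 2 = 0+0+0+0+0+0+0+1+1+0+1 mod 2 = 1
  c[8] = d·G[:,8] = (01100001101)·(00001000000) mod 2 = 0+0+0+0+0+0+0+0+0+0+0 mod 2 = 0
  c[9] = d·G[:,9] = (01100001101)·(00000100000) mod 2 = 0+0+0+0+0+0+0+0+0+0+0 mod 2 = 0
  c[10] = d·G[:,10] = (01100001101)·(00000010000) mod 2 = 0+0+0+0+0+0+0+0+0+0+0 mod 2 = 0
  c[11] = d·G[:,11] = (01100001101)·(00000001000) mod 2 = 0+0+0+0+0+0+0+1+0+0+0 mod 2 = 1
  c[12] = d·G[:,12] = (01100001101)·(00000000100) mod 2 = 0+0+0+0+0+0+0+0+1+0+0 mod 2 = 1
  c[13] = d·G[:,13] = (01100001101)·(00000000010) mod 2 = 0+0+0+0+0+0+0+0+0+0+0 mod 2 = 0
  c[14] = d·G[:,14] = (01100001101)·(00000000001) mod 2 = 0+0+0+0+0+0+0+0+0+0+1 mod 2 = 1
Codeword = 100111010001101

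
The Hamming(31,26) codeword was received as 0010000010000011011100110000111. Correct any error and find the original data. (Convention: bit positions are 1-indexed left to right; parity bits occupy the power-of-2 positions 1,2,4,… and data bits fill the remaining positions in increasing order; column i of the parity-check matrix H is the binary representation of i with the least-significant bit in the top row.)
Syndrome s = H · r^T (mod 2), r = 0010000010000011011100110000111:
  s[0] = (1010101010101010101010101010101)·(0010000010000011011100110000111) mod 2 = 0+0+1+0+0+0+0+0+1+0+0+0+0+0+1+0+0+0+1+0+0+0+1+0+0+0+0+0+1+0+1 mod 2 = 1
  s[1] = (0110011001100110011001100110011)·(0010000010000011011100110000111) mod 2 = 0+0+1+0+0+0+0+0+0+0+0+0+0+0+1+0+0+1+1+0+0+0+1+0+0+0+0+0+0+1+1 mod 2 = 1
  s[2] = (0001111000011110000111100001111)·(0010000010000011011100110000111) mod 2 = 0+0+0+0+0+0+0+0+0+0+0+0+0+0+1+0+0+0+0+1+0+0+1+0+0+0+0+0+1+1+1 mod 2 = 0
  s[3] = (0000000111111110000000011111111)·(0010000010000011011100110000111) mod 2 = 0+0+0+0+0+0+0+0+1+0+0+0+0+0+1+0+0+0+0+0+0+0+0+1+0+0+0+0+1+1+1 mod 2 = 0
  s[4] = (0000000000000001111111111111111)·(0010000010000011011100110000111) mod 2 = 0+0+0+0+0+0+0+0+0+0+0+0+0+0+0+1+0+1+1+1+0+0+1+1+0+0+0+0+1+1+1 mod 2 = 1
Syndrome = 11001
Column 19 of H equals this syndrome → error at bit 19 (1-indexed).
Flip bit 19: 0010000010000011011100110000111 → 0010000010000011010100110000111
Extract data bits at positions {3,5,6,7,9,10,11,12,13,14,15,17,18,19,20,21,22,23,24,25,26,27,28,29,30,31}: 10001000001010100110000111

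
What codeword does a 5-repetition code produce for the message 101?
Repeat each bit 5× and concatenate:
1→11111  0→00000  1→11111
Codeword = 111110000011111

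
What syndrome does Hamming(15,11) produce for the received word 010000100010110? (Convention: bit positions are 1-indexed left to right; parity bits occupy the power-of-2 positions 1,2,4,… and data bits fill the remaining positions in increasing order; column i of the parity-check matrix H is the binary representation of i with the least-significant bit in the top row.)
Syndrome s = H · r^T (mod 2), r = 010000100010110:
  s[0] = (101010101010101)·(010000100010110) mod 2 = 0+0+0+0+0+0+1+0+0+0+1+0+1+0+0 mod 2 = 1
  s[1] = (011001100110011)·(010000100010110) mod 2 = 0+1+0+0+0+0+1+0+0+0+1+0+0+1+0 mod 2 = 0
  s[2] = (000111100001111)·(010000100010110) mod 2 = 0+0+0+0+0+0+1+0+0+0+0+0+1+1+0 mod 2 = 1
  s[3] = (000000011111111)·(010000100010110) mod 2 = 0+0+0+0+0+0+0+0+0+0+1+0+1+1+0 mod 2 = 1
Syndrome = 1011
Non-zero syndrome: error at position 13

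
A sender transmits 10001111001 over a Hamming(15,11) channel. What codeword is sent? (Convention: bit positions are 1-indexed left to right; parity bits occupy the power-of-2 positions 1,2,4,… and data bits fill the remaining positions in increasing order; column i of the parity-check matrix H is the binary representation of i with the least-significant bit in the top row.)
Codeword c = d · G (mod 2), d = 10001111001:
  c[0] = d·G[:,0] = (10001111001)·(11011010101) mod 2 = 1+0+0+0+1+0+1+0+0+0+1 mod 2 = 0
  c[1] = d·G[:,1] = (10001111001)·(10110110011) mod 2 = 1+0+0+0+0+1+1+0+0+0+1 mod 2 = 0
  c[2] = d·G[:,2] = (10001111001)·(10000000000) mod 2 = 1+0+0+0+0+0+0+0+0+0+0 mod 2 = 1
  c[3] = d·G[:,3] = (10001111001)·(01110001111) mod 2 = 0+0+0+0+0+0+0+1+0+0+1 mod 2 = 0
  c[4] = d·G[:,4] = (10001111001)·(01000000000) mod 2 = 0+0+0+0+0+0+0+0+0+0+0 mod 2 = 0
  c[5] = d·G[:,5] = (10001111001)·(00100000000) mod 2 = 0+0+0+0+0+0+0+0+0+0+0 mod 2 = 0
  c[6] = d·G[:,6] = (10001111001)·(00010000000) mod 2 = 0+0+0+0+0+0+0+0+0+0+0 mod 2 = 0
  c[7] = d·G[:,7] = (10001111001)·(00001111111) mod 2 = 0+0+0+0+1+1+1+1+0+0+1 mod 2 = 1
  c[8] = d·G[:,8] = (10001111001)·(00001000000) mod 2 = 0+0+0+0+1+0+0+0+0+0+0 mod 2 = 1
  c[9] = d·G[:,9] = (10001111001)·(00000100000) mod 2 = 0+0+0+0+0+1+0+0+0+0+0 mod 2 = 1
  c[10] = d·G[:,10] = (10001111001)·(00000010000) mod 2 = 0+0+0+0+0+0+1+0+0+0+0 mod 2 = 1
  c[11] = d·G[:,11] = (10001111001)·(00000001000) mod 2 = 0+0+0+0+0+0+0+1+0+0+0 mod 2 = 1
  c[12] = d·G[:,12] = (10001111001)·(00000000100) mod 2 = 0+0+0+0+0+0+0+0+0+0+0 mod 2 = 0
  c[13] = d·G[:,13] = (10001111001)·(00000000010) mod 2 = 0+0+0+0+0+0+0+0+0+0+0 mod 2 = 0
  c[14] = d·G[:,14] = (10001111001)·(00000000001) mod 2 = 0+0+0+0+0+0+0+0+0+0+1 mod 2 = 1
Codeword = 001000011111001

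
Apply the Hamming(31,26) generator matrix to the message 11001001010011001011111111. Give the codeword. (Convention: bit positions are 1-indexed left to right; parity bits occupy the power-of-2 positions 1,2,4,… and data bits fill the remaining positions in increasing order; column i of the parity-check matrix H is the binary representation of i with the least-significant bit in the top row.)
Codeword c = d · G (mod 2), d = 11001001010011001011111111:
  c[0] = d·G[:,0] = (11001001010011001011111111)·(11011010101101010101010101) mod 2 = 1+1+0+0+1+0+0+0+0+0+0+0+0+1+0+0+0+0+0+1+0+1+0+1+0+1 mod 2 = 0
  c[1] = d·G[:,1] = (11001001010011001011111111)·(10110110011011001100110011) mod 2 = 1+0+0+0+0+0+0+0+0+1+0+0+1+1+0+0+1+0+0+0+1+1+0+0+1+1 mod 2 = 1
  c[2] = d·G[:,2] = (11001001010011001011111111)·(10000000000000000000000000) mod 2 = 1+0+0+0+0+0+0+0+0+0+0+0+0+0+0+0+0+0+0+0+0+0+0+0+0+0 mod 2 = 1
  c[3] = d·G[:,3] = (11001001010011001011111111)·(01110001111000111100001111) mod 2 = 0+1+0+0+0+0+0+1+0+1+0+0+0+0+0+0+1+0+0+0+0+0+1+1+1+1 mod 2 = 0
  c[4] = d·G[:,4] = (11001001010011001011111111)·(01000000000000000000000000) mod 2 = 0+1+0+0+0+0+0+0+0+0+0+0+0+0+0+0+0+0+0+0+0+0+0+0+0+0 mod 2 = 1
  c[5] = d·G[:,5] = (11001001010011001011111111)·(00100000000000000000000000) mod 2 = 0+0+0+0+0+0+0+0+0+0+0+0+0+0+0+0+0+0+0+0+0+0+0+0+0+0 mod 2 = 0
  c[6] = d·G[:,6] = (11001001010011001011111111)·(00010000000000000000000000) mod 2 = 0+0+0+0+0+0+0+0+0+0+0+0+0+0+0+0+0+0+0+0+0+0+0+0+0+0 mod 2 = 0
  c[7] = d·G[:,7] = (11001001010011001011111111)·(00001111111000000011111111) mod 2 = 0+0+0+0+1+0+0+1+0+1+0+0+0+0+0+0+0+0+1+1+1+1+1+1+1+1 mod 2 = 1
  c[8] = d·G[:,8] = (11001001010011001011111111)·(00001000000000000000000000) mod 2 = 0+0+0+0+1+0+0+0+0+0+0+0+0+0+0+0+0+0+0+0+0+0+0+0+0+0 mod 2 = 1
  c[9] = d·G[:,9] = (11001001010011001011111111)·(00000100000000000000000000) mod 2 = 0+0+0+0+0+0+0+0+0+0+0+0+0+0+0+0+0+0+0+0+0+0+0+0+0+0 mod 2 = 0
  c[10] = d·G[:,10] = (11001001010011001011111111)·(00000010000000000000000000) mod 2 = 0+0+0+0+0+0+0+0+0+0+0+0+0+0+0+0+0+0+0+0+0+0+0+0+0+0 mod 2 = 0
  c[11] = d·G[:,11] = (11001001010011001011111111)·(00000001000000000000000000) mod 2 = 0+0+0+0+0+0+0+1+0+0+0+0+0+0+0+0+0+0+0+0+0+0+0+0+0+0 mod 2 = 1
  c[12] = d·G[:,12] = (11001001010011001011111111)·(00000000100000000000000000) mod 2 = 0+0+0+0+0+0+0+0+0+0+0+0+0+0+0+0+0+0+0+0+0+0+0+0+0+0 mod 2 = 0
  c[13] = d·G[:,13] = (11001001010011001011111111)·(00000000010000000000000000) mod 2 = 0+0+0+0+0+0+0+0+0+1+0+0+0+0+0+0+0+0+0+0+0+0+0+0+0+0 mod 2 = 1
  c[14] = d·G[:,14] = (11001001010011001011111111)·(00000000001000000000000000) mod 2 = 0+0+0+0+0+0+0+0+0+0+0+0+0+0+0+0+0+0+0+0+0+0+0+0+0+0 mod 2 = 0
  c[15] = d·G[:,15] = (11001001010011001011111111)·(00000000000111111111111111) mod 2 = 0+0+0+0+0+0+0+0+0+0+0+0+1+1+0+0+1+0+1+1+1+1+1+1+1+1 mod 2 = 1
  c[16] = d·G[:,16] = (11001001010011001011111111)·(00000000000100000000000000) mod 2 = 0+0+0+0+0+0+0+0+0+0+0+0+0+0+0+0+0+0+0+0+0+0+0+0+0+0 mod 2 = 0
  c[17] = d·G[:,17] = (11001001010011001011111111)·(00000000000010000000000000) mod 2 = 0+0+0+0+0+0+0+0+0+0+0+0+1+0+0+0+0+0+0+0+0+0+0+0+0+0 mod 2 = 1
  c[18] = d·G[:,18] = (11001001010011001011111111)·(00000000000001000000000000) mod 2 = 0+0+0+0+0+0+0+0+0+0+0+0+0+1+0+0+0+0+0+0+0+0+0+0+0+0 mod 2 = 1
  c[19] = d·G[:,19] = (11001001010011001011111111)·(00000000000000100000000000) mod 2 = 0+0+0+0+0+0+0+0+0+0+0+0+0+0+0+0+0+0+0+0+0+0+0+0+0+0 mod 2 = 0
  c[20] = d·G[:,20] = (11001001010011001011111111)·(00000000000000010000000000) mod 2 = 0+0+0+0+0+0+0+0+0+0+0+0+0+0+0+0+0+0+0+0+0+0+0+0+0+0 mod 2 = 0
  c[21] = d·G[:,21] = (11001001010011001011111111)·(00000000000000001000000000) mod 2 = 0+0+0+0+0+0+0+0+0+0+0+0+0+0+0+0+1+0+0+0+0+0+0+0+0+0 mod 2 = 1
  c[22] = d·G[:,22] = (11001001010011001011111111)·(00000000000000000100000000) mod 2 = 0+0+0+0+0+0+0+0+0+0+0+0+0+0+0+0+0+0+0+0+0+0+0+0+0+0 mod 2 = 0
  c[23] = d·G[:,23] = (11001001010011001011111111)·(00000000000000000010000000) mod 2 = 0+0+0+0+0+0+0+0+0+0+0+0+0+0+0+0+0+0+1+0+0+0+0+0+0+0 mod 2 = 1
  c[24] = d·G[:,24] = (11001001010011001011111111)·(00000000000000000001000000) mod 2 = 0+0+0+0+0+0+0+0+0+0+0+0+0+0+0+0+0+0+0+1+0+0+0+0+0+0 mod 2 = 1
  c[25] = d·G[:,25] = (11001001010011001011111111)·(00000000000000000000100000) mod 2 = 0+0+0+0+0+0+0+0+0+0+0+0+0+0+0+0+0+0+0+0+1+0+0+0+0+0 mod 2 = 1
  c[26] = d·G[:,26] = (11001001010011001011111111)·(00000000000000000000010000) mod 2 = 0+0+0+0+0+0+0+0+0+0+0+0+0+0+0+0+0+0+0+0+0+1+0+0+0+0 mod 2 = 1
  c[27] = d·G[:,27] = (11001001010011001011111111)·(00000000000000000000001000) mod 2 = 0+0+0+0+0+0+0+0+0+0+0+0+0+0+0+0+0+0+0+0+0+0+1+0+0+0 mod 2 = 1
  c[28] = d·G[:,28] = (11001001010011001011111111)·(00000000000000000000000100) mod 2 = 0+0+0+0+0+0+0+0+0+0+0+0+0+0+0+0+0+0+0+0+0+0+0+1+0+0 mod 2 = 1
  c[29] = d·G[:,29] = (11001001010011001011111111)·(00000000000000000000000010) mod 2 = 0+0+0+0+0+0+0+0+0+0+0+0+0+0+0+0+0+0+0+0+0+0+0+0+1+0 mod 2 = 1
  c[30] = d·G[:,30] = (11001001010011001011111111)·(00000000000000000000000001) mod 2 = 0+0+0+0+0+0+0+0+0+0+0+0+0+0+0+0+0+0+0+0+0+0+0+0+0+1 mod 2 = 1
Codeword = 0110100110010101011001011111111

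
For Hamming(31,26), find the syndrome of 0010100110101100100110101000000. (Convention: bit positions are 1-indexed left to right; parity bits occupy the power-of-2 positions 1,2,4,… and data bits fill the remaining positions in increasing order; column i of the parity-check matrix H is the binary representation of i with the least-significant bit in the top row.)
Syndrome s = H · r^T (mod 2), r = 0010100110101100100110101000000:
  s[0] = (1010101010101010101010101010101)·(0010100110101100100110101000000) mod 2 = 0+0+1+0+1+0+0+0+1+0+1+0+1+0+0+0+1+0+0+0+1+0+1+0+1+0+0+0+0+0+0 mod 2 = 1
  s[1] = (0110011001100110011001100110011)·(0010100110101100100110101000000) mod 2 = 0+0+1+0+0+0+0+0+0+0+1+0+0+1+0+0+0+0+0+0+0+0+1+0+0+0+0+0+0+0+0 mod 2 = 0
  s[2] = (0001111000011110000111100001111)·(0010100110101100100110101000000) mod 2 = 0+0+0+0+1+0+0+0+0+0+0+0+1+1+0+0+0+0+0+1+1+0+1+0+0+0+0+0+0+0+0 mod 2 = 0
  s[3] = (0000000111111110000000011111111)·(0010100110101100100110101000000) mod 2 = 0+0+0+0+0+0+0+1+1+0+1+0+1+1+0+0+0+0+0+0+0+0+0+0+1+0+0+0+0+0+0 mod 2 = 0
  s[4] = (0000000000000001111111111111111)·(0010100110101100100110101000000) mod 2 = 0+0+0+0+0+0+0+0+0+0+0+0+0+0+0+0+1+0+0+1+1+0+1+0+1+0+0+0+0+0+0 mod 2 = 1
Syndrome = 10001
Non-zero syndrome: error at position 17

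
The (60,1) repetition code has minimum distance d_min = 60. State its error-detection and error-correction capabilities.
Detection only: up to d_min − 1 = 59 errors.
Correction: up to ⌊(d_min − 1)/2⌋ = ⌊59/2⌋ = 29 errors.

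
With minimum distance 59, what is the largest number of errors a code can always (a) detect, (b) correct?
(a) Detection requires d_min ≥ e+1, so e ≤ d_min − 1 = 58.
(b) Correction requires d_min ≥ 2t+1, so t ≤ ⌊(d_min − 1)/2⌋ = ⌊58/2⌋ = 29.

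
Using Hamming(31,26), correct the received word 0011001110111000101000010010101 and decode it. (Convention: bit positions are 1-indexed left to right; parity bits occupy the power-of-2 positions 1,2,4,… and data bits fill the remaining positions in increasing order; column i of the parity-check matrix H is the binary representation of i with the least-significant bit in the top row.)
Syndrome s = H · r^T (mod 2), r = 0011001110111000101000010010101:
  s[0] = (1010101010101010101010101010101)·(0011001110111000101000010010101) mod 2 = 0+0+1+0+0+0+1+0+1+0+1+0+1+0+0+0+1+0+1+0+0+0+0+0+0+0+1+0+1+0+1 mod 2 = 0
  s[1] = (0110011001100110011001100110011)·(0011001110111000101000010010101) mod 2 = 0+0+1+0+0+0+1+0+0+0+1+0+0+0+0+0+0+0+1+0+0+0+0+0+0+0+1+0+0+0+1 mod 2 = 0
  s[2] = (0001111000011110000111100001111)·(0011001110111000101000010010101) mod 2 = 0+0+0+1+0+0+1+0+0+0+0+1+1+0+0+0+0+0+0+0+0+0+0+0+0+0+0+0+1+0+1 mod 2 = 0
  s[3] = (0000000111111110000000011111111)·(0011001110111000101000010010101) mod 2 = 0+0+0+0+0+0+0+1+1+0+1+1+1+0+0+0+0+0+0+0+0+0+0+1+0+0+1+0+1+0+1 mod 2 = 1
  s[4] = (0000000000000001111111111111111)·(0011001110111000101000010010101) mod 2 = 0+0+0+0+0+0+0+0+0+0+0+0+0+0+0+0+1+0+1+0+0+0+0+1+0+0+1+0+1+0+1 mod 2 = 0
Syndrome = 00010
Column 8 of H equals this syndrome → error at bit 8 (1-indexed).
Flip bit 8: 0011001110111000101000010010101 → 0011001010111000101000010010101
Extract data bits at positions {3,5,6,7,9,10,11,12,13,14,15,17,18,19,20,21,22,23,24,25,26,27,28,29,30,31}: 10011011100101000010010101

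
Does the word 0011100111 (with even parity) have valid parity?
Sum of all bits: 0+0+1+1+1+0+0+1+1+1 = 6; 6 mod 2 = 0. Result is 0 → valid parity.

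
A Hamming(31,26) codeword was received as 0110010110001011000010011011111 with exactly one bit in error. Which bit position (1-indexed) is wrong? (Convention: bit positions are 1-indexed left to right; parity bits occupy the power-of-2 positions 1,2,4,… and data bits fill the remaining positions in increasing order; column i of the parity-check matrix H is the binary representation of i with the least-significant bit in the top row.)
Syndrome s = H · r^T (mod 2), r = 0110010110001011000010011011111:
  s[0] = (1010101010101010101010101010101)·(0110010110001011000010011011111) mod 2 = 0+0+1+0+0+0+0+0+1+0+0+0+1+0+1+0+0+0+0+0+1+0+0+0+1+0+1+0+1+0+1 mod 2 = 1
  s[1] = (0110011001100110011001100110011)·(0110010110001011000010011011111) mod 2 = 0+1+1+0+0+1+0+0+0+0+0+0+0+0+1+0+0+0+0+0+0+0+0+0+0+0+1+0+0+1+1 mod 2 = 1
  s[2] = (0001111000011110000111100001111)·(0110010110001011000010011011111) mod 2 = 0+0+0+0+0+1+0+0+0+0+0+0+1+0+1+0+0+0+0+0+1+0+0+0+0+0+0+1+1+1+1 mod 2 = 0
  s[3] = (0000000111111110000000011111111)·(0110010110001011000010011011111) mod 2 = 0+0+0+0+0+0+0+1+1+0+0+0+1+0+1+0+0+0+0+0+0+0+0+1+1+0+1+1+1+1+1 mod 2 = 1
  s[4] = (0000000000000001111111111111111)·(0110010110001011000010011011111) mod 2 = 0+0+0+0+0+0+0+0+0+0+0+0+0+0+0+1+0+0+0+0+1+0+0+1+1+0+1+1+1+1+1 mod 2 = 1
Syndrome = 11011
Column i of H is the binary representation of i, so the syndrome is the binary index of the flipped bit.
Read s = 11011 with s[0] as LSB: 1·2^0 + 1·2^1 + 0·2^2 + 1·2^3 + 1·2^4 = 27.
Error is at bit position 27.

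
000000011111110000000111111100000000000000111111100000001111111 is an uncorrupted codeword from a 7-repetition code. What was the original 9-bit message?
Split into 7-bit blocks: 0000000 1111111 0000000 1111111 0000000 0000000 1111111 0000000 1111111
Data = 010100101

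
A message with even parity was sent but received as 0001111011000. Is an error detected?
Sum of received bits: 0+0+0+1+1+1+1+0+1+1+0+0+0 = 6; 6 mod 2 = 0. Result is 0 → no error detected.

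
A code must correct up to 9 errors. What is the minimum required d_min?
Correcting t errors requires d_min ≥ 2t + 1 = 2·9 + 1 = 19.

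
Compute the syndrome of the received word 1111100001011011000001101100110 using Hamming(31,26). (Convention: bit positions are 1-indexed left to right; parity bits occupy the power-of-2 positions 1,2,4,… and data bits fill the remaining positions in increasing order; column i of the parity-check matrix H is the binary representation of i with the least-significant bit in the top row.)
Syndrome s = H · r^T (mod 2), r = 1111100001011011000001101100110:
  s[0] = (1010101010101010101010101010101)·(1111100001011011000001101100110) mod 2 = 1+0+1+0+1+0+0+0+0+0+0+0+1+0+1+0+0+0+0+0+0+0+1+0+1+0+0+0+1+0+0 mod 2 = 0
  s[1] = (0110011001100110011001100110011)·(1111100001011011000001101100110) mod 2 = 0+1+1+0+0+0+0+0+0+1+0+0+0+0+1+0+0+0+0+0+0+1+1+0+0+1+0+0+0+1+0 mod 2 = 0
  s[2] = (0001111000011110000111100001111)·(1111100001011011000001101100110) mod 2 = 0+0+0+1+1+0+0+0+0+0+0+1+1+0+1+0+0+0+0+0+0+1+1+0+0+0+0+0+1+1+0 mod 2 = 1
  s[3] = (0000000111111110000000011111111)·(1111100001011011000001101100110) mod 2 = 0+0+0+0+0+0+0+0+0+1+0+1+1+0+1+0+0+0+0+0+0+0+0+0+1+1+0+0+1+1+0 mod 2 = 0
  s[4] = (0000000000000001111111111111111)·(1111100001011011000001101100110) mod 2 = 0+0+0+0+0+0+0+0+0+0+0+0+0+0+0+1+0+0+0+0+0+1+1+0+1+1+0+0+1+1+0 mod 2 = 1
Syndrome = 00101
Non-zero syndrome: error at position 20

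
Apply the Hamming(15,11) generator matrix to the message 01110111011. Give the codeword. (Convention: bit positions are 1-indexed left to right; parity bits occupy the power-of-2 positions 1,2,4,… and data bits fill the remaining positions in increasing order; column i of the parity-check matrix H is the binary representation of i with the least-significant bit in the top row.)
Codeword c = d · G (mod 2), d = 01110111011:
  c[0] = d·G[:,0] = (01110111011)·(11011010101) mod 2 = 0+1+0+1+0+0+1+0+0+0+1 mod 2 = 0
  c[1] = d·G[:,1] = (01110111011)·(10110110011) mod 2 = 0+0+1+1+0+1+1+0+0+1+1 mod 2 = 0
  c[2] = d·G[:,2] = (01110111011)·(10000000000) mod 2 = 0+0+0+0+0+0+0+0+0+0+0 mod 2 = 0
  c[3] = d·G[:,3] = (01110111011)·(01110001111) mod 2 = 0+1+1+1+0+0+0+1+0+1+1 mod 2 = 0
  c[4] = d·G[:,4] = (01110111011)·(01000000000) mod 2 = 0+1+0+0+0+0+0+0+0+0+0 mod 2 = 1
  c[5] = d·G[:,5] = (01110111011)·(00100000000) mod 2 = 0+0+1+0+0+0+0+0+0+0+0 mod 2 = 1
  c[6] = d·G[:,6] = (01110111011)·(00010000000) mod 2 = 0+0+0+1+0+0+0+0+0+0+0 mod 2 = 1
  c[7] = d·G[:,7] = (01110111011)·(00001111111) mod 2 = 0+0+0+0+0+1+1+1+0+1+1 mod 2 = 1
  c[8] = d·G[:,8] = (01110111011)·(00001000000) mod 2 = 0+0+0+0+0+0+0+0+0+0+0 mod 2 = 0
  c[9] = d·G[:,9] = (01110111011)·(00000100000) mod 2 = 0+0+0+0+0+1+0+0+0+0+0 mod 2 = 1
  c[10] = d·G[:,10] = (01110111011)·(00000010000) mod 2 = 0+0+0+0+0+0+1+0+0+0+0 mod 2 = 1
  c[11] = d·G[:,11] = (01110111011)·(00000001000) mod 2 = 0+0+0+0+0+0+0+1+0+0+0 mod 2 = 1
  c[12] = d·G[:,12] = (01110111011)·(00000000100) mod 2 = 0+0+0+0+0+0+0+0+0+0+0 mod 2 = 0
  c[13] = d·G[:,13] = (01110111011)·(00000000010) mod 2 = 0+0+0+0+0+0+0+0+0+1+0 mod 2 = 1
  c[14] = d·G[:,14] = (01110111011)·(00000000001) mod 2 = 0+0+0+0+0+0+0+0+0+0+1 mod 2 = 1
Codeword = 000011110111011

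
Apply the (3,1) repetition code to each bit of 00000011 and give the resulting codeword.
Repeat each bit 3× and concatenate:
0→000  0→000  0→000  0→000  0→000  0→000  1→111  1→111
Codeword = 000000000000000000111111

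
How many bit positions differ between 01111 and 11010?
XOR = 10101, count of 1s = 3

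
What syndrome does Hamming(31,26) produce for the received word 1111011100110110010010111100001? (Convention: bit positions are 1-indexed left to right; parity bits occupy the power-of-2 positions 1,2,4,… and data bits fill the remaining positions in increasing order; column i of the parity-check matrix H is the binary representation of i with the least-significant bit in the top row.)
Syndrome s = H · r^T (mod 2), r = 1111011100110110010010111100001:
  s[0] = (1010101010101010101010101010101)·(1111011100110110010010111100001) mod 2 = 1+0+1+0+0+0+1+0+0+0+1+0+0+0+1+0+0+0+0+0+1+0+1+0+1+0+0+0+0+0+1 mod 2 = 1
  s[1] = (0110011001100110011001100110011)·(1111011100110110010010111100001) mod 2 = 0+1+1+0+0+1+1+0+0+0+1+0+0+1+1+0+0+1+0+0+0+0+1+0+0+1+0+0+0+0+1 mod 2 = 1
  s[2] = (0001111000011110000111100001111)·(1111011100110110010010111100001) mod 2 = 0+0+0+1+0+1+1+0+0+0+0+1+0+1+1+0+0+0+0+0+1+0+1+0+0+0+0+0+0+0+1 mod 2 = 1
  s[3] = (0000000111111110000000011111111)·(1111011100110110010010111100001) mod 2 = 0+0+0+0+0+0+0+1+0+0+1+1+0+1+1+0+0+0+0+0+0+0+0+1+1+1+0+0+0+0+1 mod 2 = 1
  s[4] = (0000000000000001111111111111111)·(1111011100110110010010111100001) mod 2 = 0+0+0+0+0+0+0+0+0+0+0+0+0+0+0+0+0+1+0+0+1+0+1+1+1+1+0+0+0+0+1 mod 2 = 1
Syndrome = 11111
Non-zero syndrome: error at position 31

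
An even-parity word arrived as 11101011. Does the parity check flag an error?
Sum of received bits: 1+1+1+0+1+0+1+1 = 6; 6 mod 2 = 0. Result is 0 → no error detected.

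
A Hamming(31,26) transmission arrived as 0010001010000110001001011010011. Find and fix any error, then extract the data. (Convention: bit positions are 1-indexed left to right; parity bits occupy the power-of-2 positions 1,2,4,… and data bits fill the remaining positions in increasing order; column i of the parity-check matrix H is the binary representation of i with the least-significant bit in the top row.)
Syndrome s = H · r^T (mod 2), r = 0010001010000110001001011010011:
  s[0] = (1010101010101010101010101010101)·(0010001010000110001001011010011) mod 2 = 0+0+1+0+0+0+1+0+1+0+0+0+0+0+1+0+0+0+1+0+0+0+0+0+1+0+1+0+0+0+1 mod 2 = 0
  s[1] = (0110011001100110011001100110011)·(0010001010000110001001011010011) mod 2 = 0+0+1+0+0+0+1+0+0+0+0+0+0+1+1+0+0+0+1+0+0+1+0+0+0+0+1+0+0+1+1 mod 2 = 1
  s[2] = (0001111000011110000111100001111)·(0010001010000110001001011010011) mod 2 = 0+0+0+0+0+0+1+0+0+0+0+0+0+1+1+0+0+0+0+0+0+1+0+0+0+0+0+0+0+1+1 mod 2 = 0
  s[3] = (0000000111111110000000011111111)·(0010001010000110001001011010011) mod 2 = 0+0+0+0+0+0+0+0+1+0+0+0+0+1+1+0+0+0+0+0+0+0+0+1+1+0+1+0+0+1+1 mod 2 = 0
  s[4] = (0000000000000001111111111111111)·(0010001010000110001001011010011) mod 2 = 0+0+0+0+0+0+0+0+0+0+0+0+0+0+0+0+0+0+1+0+0+1+0+1+1+0+1+0+0+1+1 mod 2 = 1
Syndrome = 01001
Column 18 of H equals this syndrome → error at bit 18 (1-indexed).
Flip bit 18: 0010001010000110001001011010011 → 0010001010000110011001011010011
Extract data bits at positions {3,5,6,7,9,10,11,12,13,14,15,17,18,19,20,21,22,23,24,25,26,27,28,29,30,31}: 10011000011011001011010011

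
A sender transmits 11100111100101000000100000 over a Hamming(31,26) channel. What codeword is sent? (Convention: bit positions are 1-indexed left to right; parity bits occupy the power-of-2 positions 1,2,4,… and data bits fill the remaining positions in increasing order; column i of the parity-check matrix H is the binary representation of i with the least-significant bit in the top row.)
Codeword c = d · G (mod 2), d = 11100111100101000000100000:
  c[0] = d·G[:,0] = (11100111100101000000100000)·(11011010101101010101010101) mod 2 = 1+1+0+0+0+0+1+0+1+0+0+1+0+1+0+0+0+0+0+0+0+0+0+0+0+0 mod 2 = 0
  c[1] = d·G[:,1] = (11100111100101000000100000)·(10110110011011001100110011) mod 2 = 1+0+1+0+0+1+1+0+0+0+0+0+0+1+0+0+0+0+0+0+1+0+0+0+0+0 mod 2 = 0
  c[2] = d·G[:,2] = (11100111100101000000100000)·(10000000000000000000000000) mod 2 = 1+0+0+0+0+0+0+0+0+0+0+0+0+0+0+0+0+0+0+0+0+0+0+0+0+0 mod 2 = 1
  c[3] = d·G[:,3] = (11100111100101000000100000)·(01110001111000111100001111) mod 2 = 0+1+1+0+0+0+0+1+1+0+0+0+0+0+0+0+0+0+0+0+0+0+0+0+0+0 mod 2 = 0
  c[4] = d·G[:,4] = (11100111100101000000100000)·(01000000000000000000000000) mod 2 = 0+1+0+0+0+0+0+0+0+0+0+0+0+0+0+0+0+0+0+0+0+0+0+0+0+0 mod 2 = 1
  c[5] = d·G[:,5] = (11100111100101000000100000)·(00100000000000000000000000) mod 2 = 0+0+1+0+0+0+0+0+0+0+0+0+0+0+0+0+0+0+0+0+0+0+0+0+0+0 mod 2 = 1
  c[6] = d·G[:,6] = (11100111100101000000100000)·(00010000000000000000000000) mod 2 = 0+0+0+0+0+0+0+0+0+0+0+0+0+0+0+0+0+0+0+0+0+0+0+0+0+0 mod 2 = 0
  c[7] = d·G[:,7] = (11100111100101000000100000)·(00001111111000000011111111) mod 2 = 0+0+0+0+0+1+1+1+1+0+0+0+0+0+0+0+0+0+0+0+1+0+0+0+0+0 mod 2 = 1
  c[8] = d·G[:,8] = (11100111100101000000100000)·(00001000000000000000000000) mod 2 = 0+0+0+0+0+0+0+0+0+0+0+0+0+0+0+0+0+0+0+0+0+0+0+0+0+0 mod 2 = 0
  c[9] = d·G[:,9] = (11100111100101000000100000)·(00000100000000000000000000) mod 2 = 0+0+0+0+0+1+0+0+0+0+0+0+0+0+0+0+0+0+0+0+0+0+0+0+0+0 mod 2 = 1
  c[10] = d·G[:,10] = (11100111100101000000100000)·(00000010000000000000000000) mod 2 = 0+0+0+0+0+0+1+0+0+0+0+0+0+0+0+0+0+0+0+0+0+0+0+0+0+0 mod 2 = 1
  c[11] = d·G[:,11] = (11100111100101000000100000)·(00000001000000000000000000) mod 2 = 0+0+0+0+0+0+0+1+0+0+0+0+0+0+0+0+0+0+0+0+0+0+0+0+0+0 mod 2 = 1
  c[12] = d·G[:,12] = (11100111100101000000100000)·(00000000100000000000000000) mod 2 = 0+0+0+0+0+0+0+0+1+0+0+0+0+0+0+0+0+0+0+0+0+0+0+0+0+0 mod 2 = 1
  c[13] = d·G[:,13] = (11100111100101000000100000)·(00000000010000000000000000) mod 2 = 0+0+0+0+0+0+0+0+0+0+0+0+0+0+0+0+0+0+0+0+0+0+0+0+0+0 mod 2 = 0
  c[14] = d·G[:,14] = (11100111100101000000100000)·(00000000001000000000000000) mod 2 = 0+0+0+0+0+0+0+0+0+0+0+0+0+0+0+0+0+0+0+0+0+0+0+0+0+0 mod 2 = 0
  c[15] = d·G[:,15] = (11100111100101000000100000)·(00000000000111111111111111) mod 2 = 0+0+0+0+0+0+0+0+0+0+0+1+0+1+0+0+0+0+0+0+1+0+0+0+0+0 mod 2 = 1
  c[16] = d·G[:,16] = (11100111100101000000100000)·(00000000000100000000000000) mod 2 = 0+0+0+0+0+0+0+0+0+0+0+1+0+0+0+0+0+0+0+0+0+0+0+0+0+0 mod 2 = 1
  c[17] = d·G[:,17] = (11100111100101000000100000)·(00000000000010000000000000) mod 2 = 0+0+0+0+0+0+0+0+0+0+0+0+0+0+0+0+0+0+0+0+0+0+0+0+0+0 mod 2 = 0
  c[18] = d·G[:,18] = (11100111100101000000100000)·(00000000000001000000000000) mod 2 = 0+0+0+0+0+0+0+0+0+0+0+0+0+1+0+0+0+0+0+0+0+0+0+0+0+0 mod 2 = 1
  c[19] = d·G[:,19] = (11100111100101000000100000)·(00000000000000100000000000) mod 2 = 0+0+0+0+0+0+0+0+0+0+0+0+0+0+0+0+0+0+0+0+0+0+0+0+0+0 mod 2 = 0
  c[20] = d·G[:,20] = (11100111100101000000100000)·(00000000000000010000000000) mod 2 = 0+0+0+0+0+0+0+0+0+0+0+0+0+0+0+0+0+0+0+0+0+0+0+0+0+0 mod 2 = 0
  c[21] = d·G[:,21] = (11100111100101000000100000)·(00000000000000001000000000) mod 2 = 0+0+0+0+0+0+0+0+0+0+0+0+0+0+0+0+0+0+0+0+0+0+0+0+0+0 mod 2 = 0
  c[22] = d·G[:,22] = (11100111100101000000100000)·(00000000000000000100000000) mod 2 = 0+0+0+0+0+0+0+0+0+0+0+0+0+0+0+0+0+0+0+0+0+0+0+0+0+0 mod 2 = 0
  c[23] = d·G[:,23] = (11100111100101000000100000)·(00000000000000000010000000) mod 2 = 0+0+0+0+0+0+0+0+0+0+0+0+0+0+0+0+0+0+0+0+0+0+0+0+0+0 mod 2 = 0
  c[24] = d·G[:,24] = (11100111100101000000100000)·(00000000000000000001000000) mod 2 = 0+0+0+0+0+0+0+0+0+0+0+0+0+0+0+0+0+0+0+0+0+0+0+0+0+0 mod 2 = 0
  c[25] = d·G[:,25] = (11100111100101000000100000)·(00000000000000000000100000) mod 2 = 0+0+0+0+0+0+0+0+0+0+0+0+0+0+0+0+0+0+0+0+1+0+0+0+0+0 mod 2 = 1
  c[26] = d·G[:,26] = (11100111100101000000100000)·(00000000000000000000010000) mod 2 = 0+0+0+0+0+0+0+0+0+0+0+0+0+0+0+0+0+0+0+0+0+0+0+0+0+0 mod 2 = 0
  c[27] = d·G[:,27] = (11100111100101000000100000)·(00000000000000000000001000) mod 2 = 0+0+0+0+0+0+0+0+0+0+0+0+0+0+0+0+0+0+0+0+0+0+0+0+0+0 mod 2 = 0
  c[28] = d·G[:,28] = (11100111100101000000100000)·(00000000000000000000000100) mod 2 = 0+0+0+0+0+0+0+0+0+0+0+0+0+0+0+0+0+0+0+0+0+0+0+0+0+0 mod 2 = 0
  c[29] = d·G[:,29] = (11100111100101000000100000)·(00000000000000000000000010) mod 2 = 0+0+0+0+0+0+0+0+0+0+0+0+0+0+0+0+0+0+0+0+0+0+0+0+0+0 mod 2 = 0
  c[30] = d·G[:,30] = (11100111100101000000100000)·(00000000000000000000000001) mod 2 = 0+0+0+0+0+0+0+0+0+0+0+0+0+0+0+0+0+0+0+0+0+0+0+0+0+0 mod 2 = 0
Codeword = 0010110101111001101000000100000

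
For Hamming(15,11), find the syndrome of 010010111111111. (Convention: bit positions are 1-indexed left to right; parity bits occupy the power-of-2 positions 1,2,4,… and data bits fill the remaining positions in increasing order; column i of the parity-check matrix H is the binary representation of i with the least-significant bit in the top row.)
Syndrome s = H · r^T (mod 2), r = 010010111111111:
  s[0] = (101010101010101)·(010010111111111) mod 2 = 0+0+0+0+1+0+1+0+1+0+1+0+1+0+1 mod 2 = 0
  s[1] = (011001100110011)·(010010111111111) mod 2 = 0+1+0+0+0+0+1+0+0+1+1+0+0+1+1 mod 2 = 0
  s[2] = (000111100001111)·(010010111111111) mod 2 = 0+0+0+0+1+0+1+0+0+0+0+1+1+1+1 mod 2 = 0
  s[3] = (000000011111111)·(010010111111111) mod 2 = 0+0+0+0+0+0+0+1+1+1+1+1+1+1+1 mod 2 = 0
Syndrome = 0000
s = 0: no error detected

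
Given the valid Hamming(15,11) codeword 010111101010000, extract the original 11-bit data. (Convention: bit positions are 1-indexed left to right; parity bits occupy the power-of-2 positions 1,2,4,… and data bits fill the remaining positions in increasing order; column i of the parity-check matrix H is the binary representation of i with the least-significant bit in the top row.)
Parity bits occupy power-of-2 positions; data bits are at positions {3,5,6,7,9,10,11,12,13,14,15} (1-indexed).
Extract: c[3]=0 c[5]=1 c[6]=1 c[7]=1 c[9]=1 c[10]=0 c[11]=1 c[12]=0 c[13]=0 c[14]=0 c[15]=0
Data = 01111010000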